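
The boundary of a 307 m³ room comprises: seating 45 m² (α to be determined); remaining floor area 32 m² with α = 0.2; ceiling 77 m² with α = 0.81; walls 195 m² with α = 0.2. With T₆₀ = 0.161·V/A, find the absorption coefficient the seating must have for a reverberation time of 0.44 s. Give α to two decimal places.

0.10

A = 0.161·V/T₆₀ = 0.161·307/0.44 = 112.33 m² sabins.
Absorption from the other surfaces = 32·0.2 + 77·0.81 + 195·0.2 = 107.77 m², so the seating must supply 4.56 m² over 45 m².
α = 4.56/45 = 0.101.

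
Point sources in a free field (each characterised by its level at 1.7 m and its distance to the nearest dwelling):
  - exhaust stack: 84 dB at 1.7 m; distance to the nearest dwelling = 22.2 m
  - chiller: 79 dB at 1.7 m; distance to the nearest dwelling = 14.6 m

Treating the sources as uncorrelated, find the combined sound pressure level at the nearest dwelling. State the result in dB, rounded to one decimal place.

64.1 dB

First find each source's level at the receiver (point-source: −20·log₁₀(r/r_ref)), then combine on an intensity basis.
exhaust stack: 84 − 20·log₁₀(22.2/1.7) = 84 − 22.32 = 61.68 dB.
chiller: 79 − 20·log₁₀(14.6/1.7) = 79 − 18.68 = 60.32 dB.
Σ 10^(L/10) = 2.550e+06 → L_total = 10·log₁₀(2.550e+06) = 64.07 dB.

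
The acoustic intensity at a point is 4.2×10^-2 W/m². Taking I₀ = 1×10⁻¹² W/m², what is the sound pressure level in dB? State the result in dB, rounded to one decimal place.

106.2 dB

L = 10·log₁₀(I/I₀) = 10·log₁₀(4.2×10^-2/10⁻¹²) = 10·log₁₀(4.2×10^10).
L = 10·(0.6232 + 10) = 106.23 dB.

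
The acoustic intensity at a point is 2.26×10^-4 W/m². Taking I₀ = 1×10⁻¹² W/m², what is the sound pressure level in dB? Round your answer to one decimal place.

83.5 dB

L = 10·log₁₀(I/I₀) = 10·log₁₀(2.26×10^-4/10⁻¹²) = 10·log₁₀(2.26×10^8).
L = 10·(0.3541 + 8) = 83.54 dB.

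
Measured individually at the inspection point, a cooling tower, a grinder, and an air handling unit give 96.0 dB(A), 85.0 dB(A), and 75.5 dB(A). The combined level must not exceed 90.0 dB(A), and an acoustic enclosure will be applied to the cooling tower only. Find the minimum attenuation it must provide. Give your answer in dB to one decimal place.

Fixed contribution from the other sources: Σ 10^(L/10) = 10^(85.0/10) + 10^(75.5/10) = 3.517e+08 (85.46 dB(A)).
The limit corresponds to 10^(90.0/10) = 1.000e+09; subtracting the fixed part leaves 6.483e+08 for the cooling tower, i.e. 88.12 dB(A).
Required insertion loss = 96.0 − 88.12 = 7.88 dB.

7.9 dB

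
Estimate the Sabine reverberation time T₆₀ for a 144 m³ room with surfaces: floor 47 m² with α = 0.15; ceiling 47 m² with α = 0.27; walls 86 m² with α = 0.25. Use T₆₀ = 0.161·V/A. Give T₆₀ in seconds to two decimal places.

A = Σ Sᵢαᵢ = 47·0.15 + 47·0.27 + 86·0.25 = 41.24 m².
T₆₀ = 0.161·V/A = 0.161·144/41.24 = 0.562 s.

0.56 s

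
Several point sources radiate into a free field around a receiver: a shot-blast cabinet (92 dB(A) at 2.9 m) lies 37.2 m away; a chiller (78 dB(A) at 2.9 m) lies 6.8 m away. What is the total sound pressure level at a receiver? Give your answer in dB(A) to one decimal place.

Propagate each source to the receiver with L = L_ref − 20·log₁₀(r/r_ref), then add intensities.
shot-blast cabinet: 92 − 20·log₁₀(37.2/2.9) = 92 − 22.16 = 69.84 dB(A).
chiller: 78 − 20·log₁₀(6.8/2.9) = 78 − 7.40 = 70.60 dB(A).
Σ 10^(L/10) = 2.111e+07 → L_total = 10·log₁₀(2.111e+07) = 73.24 dB(A).

73.2 dB(A)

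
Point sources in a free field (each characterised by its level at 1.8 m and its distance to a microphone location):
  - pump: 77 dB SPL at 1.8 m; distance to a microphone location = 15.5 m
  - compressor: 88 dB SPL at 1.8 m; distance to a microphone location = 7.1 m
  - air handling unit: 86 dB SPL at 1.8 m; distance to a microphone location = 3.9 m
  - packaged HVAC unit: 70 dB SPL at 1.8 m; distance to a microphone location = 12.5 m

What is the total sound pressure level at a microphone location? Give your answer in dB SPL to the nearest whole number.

Propagate each source to the receiver with L = L_ref − 20·log₁₀(r/r_ref), then add intensities.
pump: 77 − 20·log₁₀(15.5/1.8) = 77 − 18.70 = 58.30 dB SPL.
compressor: 88 − 20·log₁₀(7.1/1.8) = 88 − 11.92 = 76.08 dB SPL.
air handling unit: 86 − 20·log₁₀(3.9/1.8) = 86 − 6.72 = 79.28 dB SPL.
packaged HVAC unit: 70 − 20·log₁₀(12.5/1.8) = 70 − 16.83 = 53.17 dB SPL.
Σ 10^(L/10) = 1.262e+08 → L_total = 10·log₁₀(1.262e+08) = 81.01 dB SPL.

81 dB SPL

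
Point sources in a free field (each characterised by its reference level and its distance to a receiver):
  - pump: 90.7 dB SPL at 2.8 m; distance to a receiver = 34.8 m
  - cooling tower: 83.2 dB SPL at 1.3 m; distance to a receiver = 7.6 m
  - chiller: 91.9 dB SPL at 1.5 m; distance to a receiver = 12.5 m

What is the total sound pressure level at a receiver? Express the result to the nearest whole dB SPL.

First find each source's level at the receiver (point-source: −20·log₁₀(r/r_ref)), then combine on an intensity basis.
pump: 90.7 − 20·log₁₀(34.8/2.8) = 90.7 − 21.89 = 68.81 dB SPL.
cooling tower: 83.2 − 20·log₁₀(7.6/1.3) = 83.2 − 15.34 = 67.86 dB SPL.
chiller: 91.9 − 20·log₁₀(12.5/1.5) = 91.9 − 18.42 = 73.48 dB SPL.
Σ 10^(L/10) = 3.602e+07 → L_total = 10·log₁₀(3.602e+07) = 75.57 dB SPL.

76 dB SPL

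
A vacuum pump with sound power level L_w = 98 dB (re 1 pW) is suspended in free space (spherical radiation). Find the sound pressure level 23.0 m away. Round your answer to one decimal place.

The power spreads over a sphere of area 4π·r², so L_p = L_w − 10·log₁₀(4π·r²).
4π·r² = 6648 m², 10·log₁₀ of that is 38.227 dB.
L_p = 98 − 38.227 = 59.77 dB.

59.8 dB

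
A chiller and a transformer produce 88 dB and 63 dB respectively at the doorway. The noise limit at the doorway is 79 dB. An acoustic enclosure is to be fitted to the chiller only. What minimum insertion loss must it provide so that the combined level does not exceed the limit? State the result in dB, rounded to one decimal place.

9.1 dB

The untreated sources together contribute 10^(63/10) = 1.995e+06, i.e. 63.00 dB.
To meet 79 dB overall, the treated chiller may contribute at most 10^(79/10) − 1.995e+06 = 7.744e+07, i.e. 78.89 dB.
Required insertion loss = 88 − 78.89 = 9.11 dB.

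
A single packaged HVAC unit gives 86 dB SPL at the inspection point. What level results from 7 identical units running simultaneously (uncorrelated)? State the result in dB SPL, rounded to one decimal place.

94.5 dB SPL

L_total = L₁ + 10·log₁₀ N for N identical incoherent sources.
L_total = 86 + 10·log₁₀(7) = 86 + 8.451 = 94.45 dB SPL.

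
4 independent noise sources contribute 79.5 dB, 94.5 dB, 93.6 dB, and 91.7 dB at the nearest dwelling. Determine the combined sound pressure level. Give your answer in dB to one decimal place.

Incoherent sources combine by intensity addition: L_total = 10·log₁₀(Σ 10^(L_i/10)).
Σ 10^(L/10) = 10^(79.5/10) + 10^(94.5/10) + 10^(93.6/10) + 10^(91.7/10) = 6.677e+09.
L_total = 10·log₁₀(6.677e+09) = 98.25 dB.

98.2 dB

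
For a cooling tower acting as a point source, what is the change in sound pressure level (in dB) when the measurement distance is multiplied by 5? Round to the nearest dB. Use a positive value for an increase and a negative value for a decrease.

-14 dB

With spherical spreading the level changes by −20·log₁₀(r₂/r₁).
ΔL = −20·log₁₀(5) = -13.98 dB.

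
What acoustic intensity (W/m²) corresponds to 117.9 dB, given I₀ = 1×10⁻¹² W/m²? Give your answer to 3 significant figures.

I = I₀·10^(L/10) = 10⁻¹² × 10^(117.9/10) = 10^(-0.210).

0.617 W/m²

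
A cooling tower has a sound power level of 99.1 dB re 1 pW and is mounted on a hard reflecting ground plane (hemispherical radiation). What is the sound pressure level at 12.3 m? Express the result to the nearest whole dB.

69 dB

Free-field hemispherical radiation: L_p = L_w − 10·log₁₀(2π·r²), r = 12.3 m.
2π·r² = 950.6 m², 10·log₁₀ of that is 29.780 dB.
L_p = 99.1 − 29.780 = 69.32 dB.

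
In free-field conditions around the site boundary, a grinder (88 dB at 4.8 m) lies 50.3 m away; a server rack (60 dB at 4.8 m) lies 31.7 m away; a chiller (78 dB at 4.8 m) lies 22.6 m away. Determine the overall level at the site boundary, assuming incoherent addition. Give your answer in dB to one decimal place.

69.4 dB

Propagate each source to the receiver with L = L_ref − 20·log₁₀(r/r_ref), then add intensities.
grinder: 88 − 20·log₁₀(50.3/4.8) = 88 − 20.41 = 67.59 dB.
server rack: 60 − 20·log₁₀(31.7/4.8) = 60 − 16.40 = 43.60 dB.
chiller: 78 − 20·log₁₀(22.6/4.8) = 78 − 13.46 = 64.54 dB.
Σ 10^(L/10) = 8.615e+06 → L_total = 10·log₁₀(8.615e+06) = 69.35 dB.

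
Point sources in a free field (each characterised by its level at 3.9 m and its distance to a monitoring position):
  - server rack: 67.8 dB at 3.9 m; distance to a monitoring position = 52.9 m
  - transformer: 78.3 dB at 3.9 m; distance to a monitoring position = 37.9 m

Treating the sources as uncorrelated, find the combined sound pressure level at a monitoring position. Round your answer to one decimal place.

58.7 dB

Apply inverse-square spreading to bring every level to the receiver, then sum 10^(L/10).
server rack: 67.8 − 20·log₁₀(52.9/3.9) = 67.8 − 22.65 = 45.15 dB.
transformer: 78.3 − 20·log₁₀(37.9/3.9) = 78.3 − 19.75 = 58.55 dB.
Σ 10^(L/10) = 7.486e+05 → L_total = 10·log₁₀(7.486e+05) = 58.74 dB.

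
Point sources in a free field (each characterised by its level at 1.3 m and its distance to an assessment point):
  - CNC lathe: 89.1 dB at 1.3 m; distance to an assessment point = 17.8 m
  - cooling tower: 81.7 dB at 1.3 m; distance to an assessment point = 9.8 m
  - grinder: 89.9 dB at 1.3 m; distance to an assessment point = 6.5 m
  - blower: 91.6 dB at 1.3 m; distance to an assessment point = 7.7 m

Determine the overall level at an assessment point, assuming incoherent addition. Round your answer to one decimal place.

Propagate each source to the receiver with L = L_ref − 20·log₁₀(r/r_ref), then add intensities.
CNC lathe: 89.1 − 20·log₁₀(17.8/1.3) = 89.1 − 22.73 = 66.37 dB.
cooling tower: 81.7 − 20·log₁₀(9.8/1.3) = 81.7 − 17.55 = 64.15 dB.
grinder: 89.9 − 20·log₁₀(6.5/1.3) = 89.9 − 13.98 = 75.92 dB.
blower: 91.6 − 20·log₁₀(7.7/1.3) = 91.6 − 15.45 = 76.15 dB.
Σ 10^(L/10) = 8.723e+07 → L_total = 10·log₁₀(8.723e+07) = 79.41 dB.

79.4 dB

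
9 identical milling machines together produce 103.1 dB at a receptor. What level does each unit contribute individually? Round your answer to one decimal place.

Dividing the total intensity by 9 lowers the level by 10·log₁₀ 9 = 9.542 dB: L₁ = 103.1 − 9.542.

93.6 dB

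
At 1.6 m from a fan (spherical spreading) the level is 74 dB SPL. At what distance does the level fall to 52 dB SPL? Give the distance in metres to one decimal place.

20.1 m

The 22.0 dB drop corresponds to a distance ratio of 10^(22.0/20) for a point source.
r₂ = 1.6·10^((74−52)/20) = 1.6·10^(22.0/20) = 20.14 m.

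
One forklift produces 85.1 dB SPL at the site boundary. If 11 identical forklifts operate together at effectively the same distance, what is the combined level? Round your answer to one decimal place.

95.5 dB SPL

N identical incoherent sources raise the level by 10·log₁₀ N.
L_total = 85.1 + 10·log₁₀(11) = 85.1 + 10.414 = 95.51 dB SPL.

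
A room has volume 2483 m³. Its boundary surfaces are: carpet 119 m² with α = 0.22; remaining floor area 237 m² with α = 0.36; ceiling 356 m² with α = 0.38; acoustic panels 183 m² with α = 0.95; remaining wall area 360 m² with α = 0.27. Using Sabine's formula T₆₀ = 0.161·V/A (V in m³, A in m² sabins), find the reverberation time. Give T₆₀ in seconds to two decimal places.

0.77 s

A = Σ Sᵢαᵢ = 119·0.22 + 237·0.36 + 356·0.38 + 183·0.95 + 360·0.27 = 517.83 m².
T₆₀ = 0.161 × 2483 / 517.83 = 0.772 s.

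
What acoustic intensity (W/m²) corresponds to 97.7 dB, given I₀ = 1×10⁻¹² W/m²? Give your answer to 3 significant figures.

L = 10·log₁₀(I/I₀) ⇒ I = I₀·10^(L/10) = 10⁻¹² × 10^9.77.

0.00589 W/m²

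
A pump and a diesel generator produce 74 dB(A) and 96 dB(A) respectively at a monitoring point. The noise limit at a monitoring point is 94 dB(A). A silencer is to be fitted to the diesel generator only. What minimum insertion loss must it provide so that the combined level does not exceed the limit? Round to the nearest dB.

Everything except the diesel generator sums to 10^(74/10) = 2.512e+07 in linear terms, 74.00 dB(A).
To meet 94 dB(A) overall, the treated diesel generator may contribute at most 10^(94/10) − 2.512e+07 = 2.487e+09, i.e. 93.96 dB(A).
So the diesel generator must be reduced from 96 to 93.96 dB(A): IL = 2.04 dB.

2 dB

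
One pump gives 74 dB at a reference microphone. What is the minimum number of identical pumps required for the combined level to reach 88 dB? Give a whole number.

N identical sources give L₁ + 10·log₁₀ N, so require 10·log₁₀ N ≥ 88 − 74 = 14.0 dB.
N ≥ 10^(14.0/10) = 25.119, so N = 26.

26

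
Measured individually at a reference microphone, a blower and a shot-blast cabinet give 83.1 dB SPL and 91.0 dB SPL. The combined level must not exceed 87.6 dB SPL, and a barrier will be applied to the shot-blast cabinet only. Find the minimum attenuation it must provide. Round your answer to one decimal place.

The untreated sources together contribute 10^(83.1/10) = 2.042e+08, i.e. 83.10 dB SPL.
The limit corresponds to 10^(87.6/10) = 5.754e+08; subtracting the fixed part leaves 3.713e+08 for the shot-blast cabinet, i.e. 85.70 dB SPL.
Required insertion loss = 91.0 − 85.70 = 5.30 dB.

5.3 dB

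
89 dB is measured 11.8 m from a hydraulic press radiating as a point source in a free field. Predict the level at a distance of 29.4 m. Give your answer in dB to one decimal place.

For a point source, L₂ = L₁ − 20·log₁₀(r₂/r₁).
L₂ = 89 − 20·log₁₀(29.4/11.8) = 89 − 7.929 = 81.07 dB.

81.1 dB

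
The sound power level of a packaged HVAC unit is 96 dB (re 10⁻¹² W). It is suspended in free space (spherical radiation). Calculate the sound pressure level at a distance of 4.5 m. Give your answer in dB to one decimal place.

L_p = L_w − 10·log₁₀(4π·r²) with r = 4.5 m.
4π·r² = 254.5 m², 10·log₁₀ of that is 24.056 dB.
L_p = 96 − 24.056 = 71.94 dB.

71.9 dB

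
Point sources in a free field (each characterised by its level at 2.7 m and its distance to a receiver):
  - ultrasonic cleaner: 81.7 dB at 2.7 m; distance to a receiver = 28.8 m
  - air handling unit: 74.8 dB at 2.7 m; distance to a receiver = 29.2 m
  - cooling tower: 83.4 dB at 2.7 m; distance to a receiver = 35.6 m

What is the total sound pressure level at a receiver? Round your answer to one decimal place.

First find each source's level at the receiver (point-source: −20·log₁₀(r/r_ref)), then combine on an intensity basis.
ultrasonic cleaner: 81.7 − 20·log₁₀(28.8/2.7) = 81.7 − 20.56 = 61.14 dB.
air handling unit: 74.8 − 20·log₁₀(29.2/2.7) = 74.8 − 20.68 = 54.12 dB.
cooling tower: 83.4 − 20·log₁₀(35.6/2.7) = 83.4 − 22.40 = 61.00 dB.
Σ 10^(L/10) = 2.817e+06 → L_total = 10·log₁₀(2.817e+06) = 64.50 dB.

64.5 dB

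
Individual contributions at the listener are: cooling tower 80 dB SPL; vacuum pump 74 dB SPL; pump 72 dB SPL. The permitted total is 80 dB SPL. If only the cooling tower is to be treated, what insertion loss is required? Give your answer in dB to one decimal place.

Fixed contribution from the other sources: Σ 10^(L/10) = 10^(74/10) + 10^(72/10) = 4.097e+07 (76.12 dB SPL).
To meet 80 dB SPL overall, the treated cooling tower may contribute at most 10^(80/10) − 4.097e+07 = 5.903e+07, i.e. 77.71 dB SPL.
So the cooling tower must be reduced from 80 to 77.71 dB SPL: IL = 2.29 dB.

2.3 dB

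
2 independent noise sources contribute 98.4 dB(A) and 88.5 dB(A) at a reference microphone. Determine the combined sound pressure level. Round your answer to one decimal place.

98.8 dB(A)

Incoherent sources combine by intensity addition: L_total = 10·log₁₀(Σ 10^(L_i/10)).
Σ 10^(L/10) = 10^(98.4/10) + 10^(88.5/10) = 7.626e+09.
L_total = 10·log₁₀(7.626e+09) = 98.82 dB(A).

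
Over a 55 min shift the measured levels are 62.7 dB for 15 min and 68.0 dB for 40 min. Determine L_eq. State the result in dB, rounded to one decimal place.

67.1 dB

Weight each interval's intensity by its duration and average over T = 55 min:
Σ tᵢ·10^(Lᵢ/10) = 15·10^(62.7/10) + 40·10^(68.0/10) = 2.803e+08.
L_eq = 10·log₁₀(2.803e+08/55) = 67.07 dB.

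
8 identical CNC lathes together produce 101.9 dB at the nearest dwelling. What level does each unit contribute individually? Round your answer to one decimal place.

92.9 dB

8 equal contributions raise the level by 10·log₁₀ 8 = 9.031 dB, so each unit alone gives 101.9 − 9.031.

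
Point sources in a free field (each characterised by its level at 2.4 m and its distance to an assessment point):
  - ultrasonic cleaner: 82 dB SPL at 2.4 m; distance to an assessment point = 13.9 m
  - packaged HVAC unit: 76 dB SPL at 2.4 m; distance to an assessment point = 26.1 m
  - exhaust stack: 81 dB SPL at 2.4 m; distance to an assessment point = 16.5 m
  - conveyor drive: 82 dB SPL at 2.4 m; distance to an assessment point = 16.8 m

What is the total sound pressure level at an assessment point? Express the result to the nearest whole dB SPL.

70 dB SPL

Apply inverse-square spreading to bring every level to the receiver, then sum 10^(L/10).
ultrasonic cleaner: 82 − 20·log₁₀(13.9/2.4) = 82 − 15.26 = 66.74 dB SPL.
packaged HVAC unit: 76 − 20·log₁₀(26.1/2.4) = 76 − 20.73 = 55.27 dB SPL.
exhaust stack: 81 − 20·log₁₀(16.5/2.4) = 81 − 16.75 = 64.25 dB SPL.
conveyor drive: 82 − 20·log₁₀(16.8/2.4) = 82 − 16.90 = 65.10 dB SPL.
Σ 10^(L/10) = 1.096e+07 → L_total = 10·log₁₀(1.096e+07) = 70.40 dB SPL.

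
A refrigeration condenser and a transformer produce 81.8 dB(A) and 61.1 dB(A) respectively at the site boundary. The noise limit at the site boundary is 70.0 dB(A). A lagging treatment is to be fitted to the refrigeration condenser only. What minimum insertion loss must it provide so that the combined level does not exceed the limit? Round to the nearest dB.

Everything except the refrigeration condenser sums to 10^(61.1/10) = 1.288e+06 in linear terms, 61.10 dB(A).
To meet 70.0 dB(A) overall, the treated refrigeration condenser may contribute at most 10^(70.0/10) − 1.288e+06 = 8.712e+06, i.e. 69.40 dB(A).
Required insertion loss = 81.8 − 69.40 = 12.40 dB.

12 dB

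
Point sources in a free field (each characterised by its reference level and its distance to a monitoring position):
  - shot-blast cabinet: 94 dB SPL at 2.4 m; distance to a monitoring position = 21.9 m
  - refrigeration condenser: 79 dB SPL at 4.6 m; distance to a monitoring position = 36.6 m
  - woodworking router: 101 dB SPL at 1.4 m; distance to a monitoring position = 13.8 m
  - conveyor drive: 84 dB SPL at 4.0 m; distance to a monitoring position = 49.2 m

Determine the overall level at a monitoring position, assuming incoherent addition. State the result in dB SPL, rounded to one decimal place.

82.1 dB SPL

First find each source's level at the receiver (point-source: −20·log₁₀(r/r_ref)), then combine on an intensity basis.
shot-blast cabinet: 94 − 20·log₁₀(21.9/2.4) = 94 − 19.20 = 74.80 dB SPL.
refrigeration condenser: 79 − 20·log₁₀(36.6/4.6) = 79 − 18.01 = 60.99 dB SPL.
woodworking router: 101 − 20·log₁₀(13.8/1.4) = 101 − 19.88 = 81.12 dB SPL.
conveyor drive: 84 − 20·log₁₀(49.2/4.0) = 84 − 21.80 = 62.20 dB SPL.
Σ 10^(L/10) = 1.627e+08 → L_total = 10·log₁₀(1.627e+08) = 82.11 dB SPL.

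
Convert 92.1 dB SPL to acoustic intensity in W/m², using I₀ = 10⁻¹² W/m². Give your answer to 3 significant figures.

0.00162 W/m²

I = I₀·10^(L/10) = 10⁻¹² × 10^(92.1/10) = 10^(-2.790).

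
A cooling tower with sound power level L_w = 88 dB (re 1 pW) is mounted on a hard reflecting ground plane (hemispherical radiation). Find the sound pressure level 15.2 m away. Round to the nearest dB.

56 dB

The power spreads over a hemisphere of area 2π·r², so L_p = L_w − 10·log₁₀(2π·r²).
2π·r² = 1452 m², 10·log₁₀ of that is 31.619 dB.
L_p = 88 − 31.619 = 56.38 dB.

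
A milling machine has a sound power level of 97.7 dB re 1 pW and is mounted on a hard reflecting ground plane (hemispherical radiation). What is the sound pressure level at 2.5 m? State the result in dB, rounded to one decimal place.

L_p = L_w − 10·log₁₀(2π·r²) with r = 2.5 m.
2π·r² = 39.27 m², 10·log₁₀ of that is 15.941 dB.
L_p = 97.7 − 15.941 = 81.76 dB.

81.8 dB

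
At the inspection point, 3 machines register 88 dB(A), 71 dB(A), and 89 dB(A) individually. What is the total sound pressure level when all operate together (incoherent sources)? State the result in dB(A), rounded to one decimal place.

91.6 dB(A)

For uncorrelated sources the intensities add, so convert each level to linear form, sum, and take 10·log₁₀ of the total.
Σ 10^(L/10) = 10^(88/10) + 10^(71/10) + 10^(89/10) = 1.438e+09.
L_total = 10·log₁₀(1.438e+09) = 91.58 dB(A).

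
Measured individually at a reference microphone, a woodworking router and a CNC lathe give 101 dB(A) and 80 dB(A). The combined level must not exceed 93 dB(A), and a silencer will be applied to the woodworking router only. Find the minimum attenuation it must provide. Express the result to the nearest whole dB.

8 dB

Everything except the woodworking router sums to 10^(80/10) = 1.000e+08 in linear terms, 80.00 dB(A).
To meet 93 dB(A) overall, the treated woodworking router may contribute at most 10^(93/10) − 1.000e+08 = 1.895e+09, i.e. 92.78 dB(A).
So the woodworking router must be reduced from 101 to 92.78 dB(A): IL = 8.22 dB.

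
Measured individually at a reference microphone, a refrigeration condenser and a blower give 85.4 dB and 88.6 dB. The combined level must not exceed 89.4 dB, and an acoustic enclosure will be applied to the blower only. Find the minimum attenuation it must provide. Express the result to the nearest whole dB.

1 dB

The untreated sources together contribute 10^(85.4/10) = 3.467e+08, i.e. 85.40 dB.
To meet 89.4 dB overall, the treated blower may contribute at most 10^(89.4/10) − 3.467e+08 = 5.242e+08, i.e. 87.20 dB.
Required insertion loss = 88.6 − 87.20 = 1.40 dB.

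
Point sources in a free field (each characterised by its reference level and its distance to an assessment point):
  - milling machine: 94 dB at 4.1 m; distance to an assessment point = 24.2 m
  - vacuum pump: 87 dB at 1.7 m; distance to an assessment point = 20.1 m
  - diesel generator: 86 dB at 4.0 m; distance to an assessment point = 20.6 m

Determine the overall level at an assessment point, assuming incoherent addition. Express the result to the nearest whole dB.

First find each source's level at the receiver (point-source: −20·log₁₀(r/r_ref)), then combine on an intensity basis.
milling machine: 94 − 20·log₁₀(24.2/4.1) = 94 − 15.42 = 78.58 dB.
vacuum pump: 87 − 20·log₁₀(20.1/1.7) = 87 − 21.45 = 65.55 dB.
diesel generator: 86 − 20·log₁₀(20.6/4.0) = 86 − 14.24 = 71.76 dB.
Σ 10^(L/10) = 9.070e+07 → L_total = 10·log₁₀(9.070e+07) = 79.58 dB.

80 dB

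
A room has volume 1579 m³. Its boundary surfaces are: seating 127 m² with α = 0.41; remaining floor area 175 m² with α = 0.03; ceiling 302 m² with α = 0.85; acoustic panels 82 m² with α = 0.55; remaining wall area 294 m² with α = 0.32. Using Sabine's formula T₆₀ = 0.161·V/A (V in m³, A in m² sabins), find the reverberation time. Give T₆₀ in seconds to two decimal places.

0.56 s

A = Σ Sᵢαᵢ = 127·0.41 + 175·0.03 + 302·0.85 + 82·0.55 + 294·0.32 = 453.20 m².
T₆₀ = 0.161 × 1579 / 453.20 = 0.561 s.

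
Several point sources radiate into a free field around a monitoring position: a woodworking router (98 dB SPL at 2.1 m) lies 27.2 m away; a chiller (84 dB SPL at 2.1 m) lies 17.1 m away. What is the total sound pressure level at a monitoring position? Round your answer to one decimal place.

First find each source's level at the receiver (point-source: −20·log₁₀(r/r_ref)), then combine on an intensity basis.
woodworking router: 98 − 20·log₁₀(27.2/2.1) = 98 − 22.25 = 75.75 dB SPL.
chiller: 84 − 20·log₁₀(17.1/2.1) = 84 − 18.22 = 65.78 dB SPL.
Σ 10^(L/10) = 4.140e+07 → L_total = 10·log₁₀(4.140e+07) = 76.17 dB SPL.

76.2 dB SPL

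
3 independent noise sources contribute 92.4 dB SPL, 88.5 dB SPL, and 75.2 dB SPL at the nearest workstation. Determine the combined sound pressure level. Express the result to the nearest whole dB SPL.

For uncorrelated sources the intensities add, so convert each level to linear form, sum, and take 10·log₁₀ of the total.
Σ 10^(L/10) = 10^(92.4/10) + 10^(88.5/10) + 10^(75.2/10) = 2.479e+09.
L_total = 10·log₁₀(2.479e+09) = 93.94 dB SPL.

94 dB SPL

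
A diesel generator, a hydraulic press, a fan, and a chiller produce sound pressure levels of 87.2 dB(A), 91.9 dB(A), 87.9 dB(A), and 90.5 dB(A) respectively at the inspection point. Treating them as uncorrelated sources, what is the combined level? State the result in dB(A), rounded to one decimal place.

95.8 dB(A)

For uncorrelated sources the intensities add, so convert each level to linear form, sum, and take 10·log₁₀ of the total.
Σ 10^(L/10) = 10^(87.2/10) + 10^(91.9/10) + 10^(87.9/10) + 10^(90.5/10) = 3.812e+09.
L_total = 10·log₁₀(3.812e+09) = 95.81 dB(A).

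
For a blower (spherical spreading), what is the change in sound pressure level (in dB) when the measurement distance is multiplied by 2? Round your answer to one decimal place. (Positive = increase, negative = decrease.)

Point-source spreading: ΔL = −20·log₁₀(r₂/r₁).
ΔL = −20·log₁₀(2) = -6.02 dB.

-6.0 dB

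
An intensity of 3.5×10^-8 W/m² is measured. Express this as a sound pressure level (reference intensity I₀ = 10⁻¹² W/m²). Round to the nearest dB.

45 dB

L = 10·log₁₀(I/I₀) = 10·log₁₀(3.5×10^-8/10⁻¹²) = 10·log₁₀(3.5×10^4).
L = 10·(0.5441 + 4) = 45.44 dB.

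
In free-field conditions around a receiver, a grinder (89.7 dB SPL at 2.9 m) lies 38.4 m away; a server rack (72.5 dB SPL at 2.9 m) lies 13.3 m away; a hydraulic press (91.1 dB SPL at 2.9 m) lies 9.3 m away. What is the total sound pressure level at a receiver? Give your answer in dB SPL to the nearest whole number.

Propagate each source to the receiver with L = L_ref − 20·log₁₀(r/r_ref), then add intensities.
grinder: 89.7 − 20·log₁₀(38.4/2.9) = 89.7 − 22.44 = 67.26 dB SPL.
server rack: 72.5 − 20·log₁₀(13.3/2.9) = 72.5 − 13.23 = 59.27 dB SPL.
hydraulic press: 91.1 − 20·log₁₀(9.3/2.9) = 91.1 − 10.12 = 80.98 dB SPL.
Σ 10^(L/10) = 1.314e+08 → L_total = 10·log₁₀(1.314e+08) = 81.19 dB SPL.

81 dB SPL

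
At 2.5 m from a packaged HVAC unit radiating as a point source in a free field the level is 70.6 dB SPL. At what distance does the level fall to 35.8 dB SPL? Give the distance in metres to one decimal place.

The 34.8 dB drop corresponds to a distance ratio of 10^(34.8/20) for a point source.
r₂ = 2.5·10^((70.6−35.8)/20) = 2.5·10^(34.8/20) = 137.39 m.

137.4 m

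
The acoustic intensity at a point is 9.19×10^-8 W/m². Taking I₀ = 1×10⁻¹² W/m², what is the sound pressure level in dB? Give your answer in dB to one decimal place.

I/I₀ = 9.19×10^-8/10⁻¹² = 9.19×10^4, and L = 10·log₁₀(I/I₀).
L = 10·(0.9633 + 4) = 49.63 dB.

49.6 dB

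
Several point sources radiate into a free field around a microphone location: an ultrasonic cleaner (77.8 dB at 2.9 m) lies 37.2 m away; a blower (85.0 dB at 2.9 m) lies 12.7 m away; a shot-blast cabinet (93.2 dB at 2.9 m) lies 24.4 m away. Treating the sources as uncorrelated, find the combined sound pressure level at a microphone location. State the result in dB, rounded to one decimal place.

Propagate each source to the receiver with L = L_ref − 20·log₁₀(r/r_ref), then add intensities.
ultrasonic cleaner: 77.8 − 20·log₁₀(37.2/2.9) = 77.8 − 22.16 = 55.64 dB.
blower: 85.0 − 20·log₁₀(12.7/2.9) = 85.0 − 12.83 = 72.17 dB.
shot-blast cabinet: 93.2 − 20·log₁₀(24.4/2.9) = 93.2 − 18.50 = 74.70 dB.
Σ 10^(L/10) = 4.637e+07 → L_total = 10·log₁₀(4.637e+07) = 76.66 dB.

76.7 dB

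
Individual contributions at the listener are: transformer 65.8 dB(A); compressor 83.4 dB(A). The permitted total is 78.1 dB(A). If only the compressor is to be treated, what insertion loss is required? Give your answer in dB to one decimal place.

Fixed contribution from the other source: Σ 10^(L/10) = 10^(65.8/10) = 3.802e+06 (65.80 dB(A)).
The limit corresponds to 10^(78.1/10) = 6.457e+07; subtracting the fixed part leaves 6.076e+07 for the compressor, i.e. 77.84 dB(A).
Required insertion loss = 83.4 − 77.84 = 5.56 dB.

5.6 dB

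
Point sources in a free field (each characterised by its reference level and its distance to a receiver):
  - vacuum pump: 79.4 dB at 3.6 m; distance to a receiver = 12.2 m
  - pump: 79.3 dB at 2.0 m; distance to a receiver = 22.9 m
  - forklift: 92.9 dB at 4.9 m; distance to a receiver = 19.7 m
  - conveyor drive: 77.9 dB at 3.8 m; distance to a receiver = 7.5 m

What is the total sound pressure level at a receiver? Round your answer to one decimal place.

81.6 dB

Apply inverse-square spreading to bring every level to the receiver, then sum 10^(L/10).
vacuum pump: 79.4 − 20·log₁₀(12.2/3.6) = 79.4 − 10.60 = 68.80 dB.
pump: 79.3 − 20·log₁₀(22.9/2.0) = 79.3 − 21.18 = 58.12 dB.
forklift: 92.9 − 20·log₁₀(19.7/4.9) = 92.9 − 12.09 = 80.81 dB.
conveyor drive: 77.9 − 20·log₁₀(7.5/3.8) = 77.9 − 5.91 = 71.99 dB.
Σ 10^(L/10) = 1.447e+08 → L_total = 10·log₁₀(1.447e+08) = 81.60 dB.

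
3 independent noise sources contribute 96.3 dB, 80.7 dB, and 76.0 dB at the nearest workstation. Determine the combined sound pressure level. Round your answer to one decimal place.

96.5 dB

For uncorrelated sources the intensities add, so convert each level to linear form, sum, and take 10·log₁₀ of the total.
Σ 10^(L/10) = 10^(96.3/10) + 10^(80.7/10) + 10^(76.0/10) = 4.423e+09.
L_total = 10·log₁₀(4.423e+09) = 96.46 dB.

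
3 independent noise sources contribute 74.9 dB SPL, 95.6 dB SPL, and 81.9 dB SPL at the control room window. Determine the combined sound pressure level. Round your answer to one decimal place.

95.8 dB SPL

For uncorrelated sources the intensities add, so convert each level to linear form, sum, and take 10·log₁₀ of the total.
Σ 10^(L/10) = 10^(74.9/10) + 10^(95.6/10) + 10^(81.9/10) = 3.817e+09.
L_total = 10·log₁₀(3.817e+09) = 95.82 dB SPL.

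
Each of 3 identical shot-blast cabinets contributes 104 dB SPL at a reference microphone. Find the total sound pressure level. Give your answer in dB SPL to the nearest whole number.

L_total = L₁ + 10·log₁₀ N for N identical incoherent sources.
L_total = 104 + 10·log₁₀(3) = 104 + 4.771 = 108.77 dB SPL.

109 dB SPL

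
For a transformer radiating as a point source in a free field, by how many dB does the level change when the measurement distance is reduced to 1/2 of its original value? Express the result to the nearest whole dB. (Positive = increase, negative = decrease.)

+6 dB

A point source loses 6 dB per doubling of distance; generally ΔL = −20·log₁₀(r₂/r₁).
ΔL = −20·log₁₀(0.5) = +6.02 dB.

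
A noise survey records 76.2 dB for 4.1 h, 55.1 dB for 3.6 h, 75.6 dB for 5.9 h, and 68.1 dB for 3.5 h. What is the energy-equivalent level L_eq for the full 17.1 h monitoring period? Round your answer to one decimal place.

Weight each interval's intensity by its duration and average over T = 17.1 h:
Σ tᵢ·10^(Lᵢ/10) = 4.1·10^(76.2/10) + 3.6·10^(55.1/10) + 5.9·10^(75.6/10) + 3.5·10^(68.1/10) = 4.089e+08.
L_eq = 10·log₁₀(4.089e+08/17.1) = 73.79 dB.

73.8 dB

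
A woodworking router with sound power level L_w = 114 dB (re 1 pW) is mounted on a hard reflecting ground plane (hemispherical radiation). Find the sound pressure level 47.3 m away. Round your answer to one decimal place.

The power spreads over a hemisphere of area 2π·r², so L_p = L_w − 10·log₁₀(2π·r²).
2π·r² = 1.406e+04 m², 10·log₁₀ of that is 41.479 dB.
L_p = 114 − 41.479 = 72.52 dB.

72.5 dB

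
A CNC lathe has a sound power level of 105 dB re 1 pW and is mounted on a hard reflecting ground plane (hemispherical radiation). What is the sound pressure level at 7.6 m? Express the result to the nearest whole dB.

79 dB

Free-field hemispherical radiation: L_p = L_w − 10·log₁₀(2π·r²), r = 7.6 m.
2π·r² = 362.9 m², 10·log₁₀ of that is 25.598 dB.
L_p = 105 − 25.598 = 79.40 dB.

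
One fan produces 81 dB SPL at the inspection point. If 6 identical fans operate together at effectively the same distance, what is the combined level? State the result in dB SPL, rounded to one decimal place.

N identical incoherent sources raise the level by 10·log₁₀ N.
L_total = 81 + 10·log₁₀(6) = 81 + 7.782 = 88.78 dB SPL.

88.8 dB SPL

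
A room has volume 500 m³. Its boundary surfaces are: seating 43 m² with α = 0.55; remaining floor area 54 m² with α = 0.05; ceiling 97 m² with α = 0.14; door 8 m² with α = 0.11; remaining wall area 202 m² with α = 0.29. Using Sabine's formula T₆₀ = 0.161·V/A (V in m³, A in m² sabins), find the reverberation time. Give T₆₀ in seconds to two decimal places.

0.81 s

Summing Sᵢαᵢ: 43·0.55 + 54·0.05 + 97·0.14 + 8·0.11 + 202·0.29 = 99.39 m².
T₆₀ = 0.161 × 500 / 99.39 = 0.810 s.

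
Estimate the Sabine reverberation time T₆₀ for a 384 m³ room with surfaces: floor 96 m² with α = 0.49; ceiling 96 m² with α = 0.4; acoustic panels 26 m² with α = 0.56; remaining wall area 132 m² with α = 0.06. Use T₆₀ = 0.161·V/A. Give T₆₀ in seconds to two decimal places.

Total absorption A = 96·0.49 + 96·0.4 + 26·0.56 + 132·0.06 = 107.92 m² sabins.
T₆₀ = 0.161·V/A = 0.161·384/107.92 = 0.573 s.

0.57 s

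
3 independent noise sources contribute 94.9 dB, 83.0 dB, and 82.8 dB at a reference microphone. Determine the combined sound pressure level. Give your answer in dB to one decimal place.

For uncorrelated sources the intensities add, so convert each level to linear form, sum, and take 10·log₁₀ of the total.
Σ 10^(L/10) = 10^(94.9/10) + 10^(83.0/10) + 10^(82.8/10) = 3.480e+09.
L_total = 10·log₁₀(3.480e+09) = 95.42 dB.

95.4 dB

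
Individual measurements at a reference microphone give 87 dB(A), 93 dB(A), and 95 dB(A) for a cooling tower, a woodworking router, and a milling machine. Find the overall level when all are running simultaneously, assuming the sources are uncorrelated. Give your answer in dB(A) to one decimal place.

97.5 dB(A)

For uncorrelated sources the intensities add, so convert each level to linear form, sum, and take 10·log₁₀ of the total.
Σ 10^(L/10) = 10^(87/10) + 10^(93/10) + 10^(95/10) = 5.659e+09.
L_total = 10·log₁₀(5.659e+09) = 97.53 dB(A).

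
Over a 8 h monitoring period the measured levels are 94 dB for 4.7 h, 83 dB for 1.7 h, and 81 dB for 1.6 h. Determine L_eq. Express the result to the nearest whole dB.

92 dB

L_eq = 10·log₁₀[(1/T)·Σ tᵢ·10^(Lᵢ/10)] with T = 8 h.
Σ tᵢ·10^(Lᵢ/10) = 4.7·10^(94/10) + 1.7·10^(83/10) + 1.6·10^(81/10) = 1.235e+10.
L_eq = 10·log₁₀(1.235e+10/8) = 91.88 dB.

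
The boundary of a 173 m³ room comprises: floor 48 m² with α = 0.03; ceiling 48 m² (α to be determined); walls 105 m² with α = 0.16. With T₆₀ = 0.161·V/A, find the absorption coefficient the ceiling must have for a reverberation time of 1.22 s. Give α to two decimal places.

0.10

From T₆₀ = 0.161·V/A, the target T₆₀ = 1.22 s needs A = 0.161·173/1.22 = 22.83 m².
Absorption from the other surfaces = 48·0.03 + 105·0.16 = 18.24 m², so the ceiling must supply 4.59 m² over 48 m².
α = 4.59/48 = 0.096.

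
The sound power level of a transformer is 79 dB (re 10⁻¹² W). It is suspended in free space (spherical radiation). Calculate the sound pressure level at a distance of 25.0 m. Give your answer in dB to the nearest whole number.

Free-field spherical radiation: L_p = L_w − 10·log₁₀(4π·r²), r = 25.0 m.
4π·r² = 7854 m², 10·log₁₀ of that is 38.951 dB.
L_p = 79 − 38.951 = 40.05 dB.

40 dB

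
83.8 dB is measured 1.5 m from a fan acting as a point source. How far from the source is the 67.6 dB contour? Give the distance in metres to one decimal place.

9.7 m

For a point source L₁ − L₂ = 20·log₁₀(r₂/r₁), so r₂ = r₁·10^((L₁−L₂)/20).
r₂ = 1.5·10^((83.8−67.6)/20) = 1.5·10^(16.2/20) = 9.68 m.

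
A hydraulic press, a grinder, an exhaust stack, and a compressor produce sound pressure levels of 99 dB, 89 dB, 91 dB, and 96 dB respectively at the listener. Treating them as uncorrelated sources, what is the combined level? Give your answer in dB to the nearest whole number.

101 dB

For uncorrelated sources the intensities add, so convert each level to linear form, sum, and take 10·log₁₀ of the total.
Σ 10^(L/10) = 10^(99/10) + 10^(89/10) + 10^(91/10) + 10^(96/10) = 1.398e+10.
L_total = 10·log₁₀(1.398e+10) = 101.45 dB.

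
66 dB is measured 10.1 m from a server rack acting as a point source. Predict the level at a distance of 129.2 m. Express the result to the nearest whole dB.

Point-source attenuation: ΔL = 20·log₁₀(r₂/r₁) = 20·log₁₀(129.2/10.1) = 22.139 dB.
L₂ = 66 − 20·log₁₀(129.2/10.1) = 66 − 22.139 = 43.86 dB.

44 dB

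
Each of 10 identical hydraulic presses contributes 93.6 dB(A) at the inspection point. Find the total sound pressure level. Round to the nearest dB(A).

104 dB(A)

L_total = L₁ + 10·log₁₀ N for N identical incoherent sources.
L_total = 93.6 + 10·log₁₀(10) = 93.6 + 10.000 = 103.60 dB(A).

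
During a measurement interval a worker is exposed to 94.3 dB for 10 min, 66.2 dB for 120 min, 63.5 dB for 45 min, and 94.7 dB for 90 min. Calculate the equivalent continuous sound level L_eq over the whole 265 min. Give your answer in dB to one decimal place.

L_eq = 10·log₁₀[(1/T)·Σ tᵢ·10^(Lᵢ/10)] with T = 265 min.
Σ tᵢ·10^(Lᵢ/10) = 10·10^(94.3/10) + 120·10^(66.2/10) + 45·10^(63.5/10) + 90·10^(94.7/10) = 2.931e+11.
L_eq = 10·log₁₀(2.931e+11/265) = 90.44 dB.

90.4 dB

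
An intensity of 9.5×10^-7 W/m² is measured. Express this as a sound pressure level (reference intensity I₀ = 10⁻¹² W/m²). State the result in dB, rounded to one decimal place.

Dividing by I₀ shifts the exponent by 12: I/I₀ = 9.5×10^5.
L = 10·(0.9777 + 5) = 59.78 dB.

59.8 dB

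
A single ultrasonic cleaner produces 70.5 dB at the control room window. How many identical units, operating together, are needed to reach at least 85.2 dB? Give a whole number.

Need L₁ + 10·log₁₀ N ≥ 85.2, i.e. log₁₀ N ≥ 1.47.
N ≥ 10^(14.7/10) = 29.512, so N = 30.

30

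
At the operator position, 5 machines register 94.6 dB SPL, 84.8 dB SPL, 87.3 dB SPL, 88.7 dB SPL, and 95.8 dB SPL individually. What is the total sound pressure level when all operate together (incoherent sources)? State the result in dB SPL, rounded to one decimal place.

Incoherent sources combine by intensity addition: L_total = 10·log₁₀(Σ 10^(L_i/10)).
Σ 10^(L/10) = 10^(94.6/10) + 10^(84.8/10) + 10^(87.3/10) + 10^(88.7/10) + 10^(95.8/10) = 8.266e+09.
L_total = 10·log₁₀(8.266e+09) = 99.17 dB SPL.

99.2 dB SPL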